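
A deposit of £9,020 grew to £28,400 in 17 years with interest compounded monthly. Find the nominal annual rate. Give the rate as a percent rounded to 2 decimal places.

6.77%

The 204-period growth factor is 28,400/9,020 = 3.14856.
r/12 = 3.14856^(1/204) − 1 ≈ 0.00563811, so r ≈ 12·0.00563811 = 6.76574%.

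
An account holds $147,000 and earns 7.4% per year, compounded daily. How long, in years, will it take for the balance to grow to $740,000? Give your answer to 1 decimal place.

We need (1 + 0.00020274)^(365t) = 5.034, so 365t = ln 5.034 / ln 1.000203 ≈ 7972.6922.
t ≈ 7972.6922/365 = 21.8430 years.

21.8 years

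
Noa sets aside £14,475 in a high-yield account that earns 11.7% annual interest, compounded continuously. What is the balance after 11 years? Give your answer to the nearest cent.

£52,427.07

A = P·e^(rt) = 14,475·e^(0.117·11) = 14,475·e^1.287.
e^1.287 ≈ 3.6219045273, so A ≈ 52,427.0680.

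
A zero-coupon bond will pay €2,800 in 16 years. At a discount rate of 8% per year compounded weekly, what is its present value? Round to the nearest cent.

€779.27

Periodic rate = 8%/52 = 0.00153846; 832 periods.
P = 2,800/(1 + 0.08/52)^832 ≈ 2,800/3.593103786 ≈ 779.2706.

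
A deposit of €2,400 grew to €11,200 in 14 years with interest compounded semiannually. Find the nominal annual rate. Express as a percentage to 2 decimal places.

The 28-period growth factor is 11,200/2,400 = 4.66667.
r/2 = 4.66667^(1/28) − 1 ≈ 0.0565574, so r ≈ 2·0.0565574 = 11.31148%.

11.31%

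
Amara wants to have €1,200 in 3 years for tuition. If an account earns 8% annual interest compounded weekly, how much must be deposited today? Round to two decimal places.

Growth factor = (1 + 0.08/52)^156 ≈ 1.27101472.
P = 1,200/1.27101472 ≈ 944.1275.

€944.13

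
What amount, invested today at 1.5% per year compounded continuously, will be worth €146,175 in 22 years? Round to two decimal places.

€105,088.68

P = A·e^(−rt) = 146,175·e^(−0.33).
e^(−0.33) ≈ 0.718923733432, so P ≈ 105,088.6767.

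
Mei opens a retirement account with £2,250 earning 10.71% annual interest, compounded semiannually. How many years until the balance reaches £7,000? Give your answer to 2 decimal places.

(1 + 0.05355)^(2t) = 7,000/2,250 = 3.1111.
2t·ln(1 + 0.05355) = ln(3.1111); 2t = 1.135/0.0521654 ≈ 21.7573.
t ≈ 10.8787 years.

10.88 years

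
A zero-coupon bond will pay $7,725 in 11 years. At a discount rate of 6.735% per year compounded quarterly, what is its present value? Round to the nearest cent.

$3,705.36

Growth factor = (1 + 0.0168375)^44 ≈ 2.084819139.
P = 7,725/2.084819139 ≈ 3,705.3574.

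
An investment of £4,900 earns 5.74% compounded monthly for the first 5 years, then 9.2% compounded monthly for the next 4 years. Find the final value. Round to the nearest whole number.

£9,414

After 5 years at 5.74%: 4,900 × 1.331512844 ≈ 6,524.4129.
Then 4 years at 9.2%: 6,524.4129 × 1.442815629 ≈ 9,413.5250.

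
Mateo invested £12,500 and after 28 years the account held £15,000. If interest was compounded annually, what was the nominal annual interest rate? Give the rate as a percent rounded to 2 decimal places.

0.65%

The 28-period growth factor is 15,000/12,500 = 1.2.
r = 1.2^(1/28) − 1 ≈ 0.00653273, i.e. 0.65327%.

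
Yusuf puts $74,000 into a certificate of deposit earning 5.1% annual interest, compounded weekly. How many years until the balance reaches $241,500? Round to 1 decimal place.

23.2 years

(1 + 0.000980769)^(52t) = 241,500/74,000 = 3.2635.
52t·ln(1 + 0.000980769) = ln(3.2635); 52t = 1.1828/0.000980289 ≈ 1206.5879.
t ≈ 23.2036 years.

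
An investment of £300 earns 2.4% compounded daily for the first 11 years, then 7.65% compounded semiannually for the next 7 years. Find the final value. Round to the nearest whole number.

£661

After 11 years at 2.4%: 300 × 1.3021169 ≈ 390.6351.
Then 7 years at 7.65%: 390.6351 × 1.69132535 ≈ 660.6910.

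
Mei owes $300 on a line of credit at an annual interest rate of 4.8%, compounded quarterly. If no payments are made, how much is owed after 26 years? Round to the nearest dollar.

$1,037

Growth factor = (1 + 0.012)^104 ≈ 3.457588463.
A ≈ 300 × 3.457588463 ≈ 1,037.2765.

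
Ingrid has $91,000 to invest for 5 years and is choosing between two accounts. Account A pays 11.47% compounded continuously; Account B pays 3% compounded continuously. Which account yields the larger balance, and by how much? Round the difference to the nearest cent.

Account A growth factor: e^(0.1147·5) = e^0.5735 ≈ 1.7744668294; balance ≈ 161,476.4815.
Account B growth factor: e^(0.03·5) = e^0.15 ≈ 1.16183424273; balance ≈ 105,726.9161.
Account A is larger by 55,749.5654.

Account A, by $55,749.57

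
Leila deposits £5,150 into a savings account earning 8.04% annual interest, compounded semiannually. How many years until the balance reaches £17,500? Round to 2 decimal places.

(1 + 0.0402)^(2t) = 17,500/5,150 = 3.3981.
2t·ln(1 + 0.0402) = ln(3.3981); 2t = 1.2232/0.039413 ≈ 31.0355.
t ≈ 15.5178 years.

15.52 years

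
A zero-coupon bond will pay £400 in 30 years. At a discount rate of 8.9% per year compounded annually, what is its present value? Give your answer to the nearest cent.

Growth factor = (1 + 0.089)^30 ≈ 12.9073294.
P = 400/12.9073294 ≈ 30.9901.

£30.99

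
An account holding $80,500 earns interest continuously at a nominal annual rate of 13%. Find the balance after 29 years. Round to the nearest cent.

A = P·e^(rt) = 80,500·e^(0.13·29) = 80,500·e^3.77.
e^3.77 ≈ 43.38006483585, so A ≈ 3,492,095.2193.

$3,492,095.22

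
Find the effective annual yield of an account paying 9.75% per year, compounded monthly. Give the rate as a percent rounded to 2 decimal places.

EAR = (1 + 9.75%/12)^12 − 1 = (1 + 0.008125)^12 − 1.
(1 + 0.008125)^12 ≈ 1.101977, so EAR ≈ 10.19772%.

10.20%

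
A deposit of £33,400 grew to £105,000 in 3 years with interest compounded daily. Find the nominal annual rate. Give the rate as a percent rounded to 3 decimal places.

(1 + r/365)^1095 = 105,000/33,400 = 3.14371.
1 + r/365 = 3.14371^(1/1095) ≈ 1.001047, so r/365 ≈ 0.00104658.
r ≈ 365·0.00104658 = 38.20012%.

38.200%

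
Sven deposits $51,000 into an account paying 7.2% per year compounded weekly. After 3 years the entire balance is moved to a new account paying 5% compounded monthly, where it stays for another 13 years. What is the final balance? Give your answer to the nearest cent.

$121,064.78

After 3 years at 7.2%: 51,000 × 1.24091697145 ≈ 63,286.7655.
Then 13 years at 5%: 63,286.7655 × 1.91295579631 ≈ 121,064.7850.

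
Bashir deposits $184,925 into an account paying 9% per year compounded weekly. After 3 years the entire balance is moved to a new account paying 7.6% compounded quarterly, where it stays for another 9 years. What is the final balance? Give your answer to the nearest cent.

$476,896.80

Phase 1: 184,925·(1 + 0.09/52)^156 ≈ 242,188.6464.
Phase 2: 242,188.6464·(1 + 0.019)^36 ≈ 476,896.7954.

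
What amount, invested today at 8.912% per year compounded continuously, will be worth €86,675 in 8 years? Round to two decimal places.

P = A·e^(−rt) = 86,675·e^(−0.71296).
e^(−0.71296) ≈ 0.49019108231, so P ≈ 42,487.3121.

€42,487.31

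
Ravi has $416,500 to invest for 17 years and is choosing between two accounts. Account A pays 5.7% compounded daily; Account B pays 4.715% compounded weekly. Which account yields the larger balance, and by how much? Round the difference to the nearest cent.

Account A, by $169,484.12

Account A growth factor: (1 + 0.057/365)^6205 ≈ 2.635108470003; balance ≈ 1,097,522.6778.
Account B growth factor: (1 + 0.04715/52)^884 ≈ 2.228183823; balance ≈ 928,038.5623.
Account A is larger by 169,484.1155.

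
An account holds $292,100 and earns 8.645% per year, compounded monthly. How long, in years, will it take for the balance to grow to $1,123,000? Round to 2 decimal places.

We need (1 + 0.00720417)^(12t) = 3.8446, so 12t = ln 3.8446 / ln 1.007204 ≈ 187.6008.
t ≈ 187.6008/12 = 15.6334 years.

15.63 years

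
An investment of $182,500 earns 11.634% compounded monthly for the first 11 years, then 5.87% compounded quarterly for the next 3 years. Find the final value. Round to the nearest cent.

Phase 1: 182,500·(1 + 0.009695)^132 ≈ 652,183.8102.
Phase 2: 652,183.8102·(1 + 0.014675)^12 ≈ 776,771.9524.

$776,771.95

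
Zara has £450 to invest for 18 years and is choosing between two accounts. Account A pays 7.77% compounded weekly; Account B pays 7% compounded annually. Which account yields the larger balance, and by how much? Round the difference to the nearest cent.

A: (1 + 0.0777/52)^936 ≈ 4.045301662, so 450 × 4.045301662 ≈ 1,820.3857.
B: (1 + 0.07)^18 ≈ 3.379932276, so 450 × 3.379932276 ≈ 1,520.9695.
Difference ≈ 299.4162 in favor of A.

Account A, by £299.42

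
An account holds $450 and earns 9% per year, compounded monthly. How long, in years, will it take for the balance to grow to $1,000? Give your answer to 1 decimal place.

(1 + 0.0075)^(12t) = 1,000/450 = 2.2222.
12t·ln(1 + 0.0075) = ln(2.2222); 12t = 0.79851/0.00747201 ≈ 106.8664.
t ≈ 8.9055 years.

8.9 years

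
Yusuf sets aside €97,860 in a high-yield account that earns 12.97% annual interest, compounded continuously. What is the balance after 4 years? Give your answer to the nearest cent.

€164,405.82

A = P·e^(rt) = 97,860·e^(0.1297·4) = 97,860·e^0.5188.
e^0.5188 ≈ 1.68001042709, so A ≈ 164,405.8204.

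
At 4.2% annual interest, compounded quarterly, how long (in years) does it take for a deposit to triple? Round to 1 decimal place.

26.3 years

(1 + 0.0105)^(4t) = 3.
4t = ln 3 / ln(1 + 0.0105) ≈ 1.0986/0.0104453 ≈ 105.1781.
t ≈ 26.2945.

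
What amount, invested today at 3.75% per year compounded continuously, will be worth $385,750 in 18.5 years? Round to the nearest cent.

$192,758.77

P = A·e^(−rt) = 385,750·e^(−0.69375).
e^(−0.69375) ≈ 0.49969868111, so P ≈ 192,758.7662.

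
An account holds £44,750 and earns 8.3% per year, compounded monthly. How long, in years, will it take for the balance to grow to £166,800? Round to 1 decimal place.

We need (1 + 0.00691667)^(12t) = 3.7274, so 12t = ln 3.7274 / ln 1.006917 ≈ 190.8794.
t ≈ 190.8794/12 = 15.9066 years.

15.9 years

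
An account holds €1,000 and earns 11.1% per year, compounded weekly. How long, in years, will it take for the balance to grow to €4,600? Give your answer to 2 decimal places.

We need (1 + 0.00213462)^(52t) = 4.6, so 52t = ln 4.6 / ln 1.002135 ≈ 715.6720.
t ≈ 715.6720/52 = 13.7629 years.

13.76 years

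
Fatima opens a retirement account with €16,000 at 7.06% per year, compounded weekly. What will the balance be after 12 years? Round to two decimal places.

€37,308.24

Periodic rate = 7.06%/52 = 0.00135769; periods = 52·12 = 624.
A = 16,000·(1 + 0.0706/52)^624 ≈ 16,000·2.3317647902 ≈ 37,308.2366.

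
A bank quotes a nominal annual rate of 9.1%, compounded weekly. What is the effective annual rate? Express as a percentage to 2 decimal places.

EAR = (1 + 9.1%/52)^52 − 1 = (1 + 0.00175)^52 − 1.
(1 + 0.00175)^52 ≈ 1.095182, so EAR ≈ 9.51819%.

9.52%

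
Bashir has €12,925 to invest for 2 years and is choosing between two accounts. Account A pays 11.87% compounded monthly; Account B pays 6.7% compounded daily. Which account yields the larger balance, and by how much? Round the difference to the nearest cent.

Account A growth factor: (1 + 0.1187/12)^24 ≈ 1.2664700534; balance ≈ 16,369.1254.
Account B growth factor: (1 + 0.067/365)^730 ≈ 1.1433787593; balance ≈ 14,778.1705.
Account A is larger by 1,590.9550.

Account A, by €1,590.95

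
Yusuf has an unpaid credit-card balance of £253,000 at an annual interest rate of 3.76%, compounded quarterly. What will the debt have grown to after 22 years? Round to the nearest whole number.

Periodic rate = 3.76%/4 = 0.0094; periods = 4·22 = 88.
A = 253,000·(1 + 0.0094)^88 ≈ 253,000·2.27808767801 ≈ 576,356.1825.

£576,356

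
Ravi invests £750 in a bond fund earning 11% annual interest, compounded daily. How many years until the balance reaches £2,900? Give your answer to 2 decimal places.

12.30 years

We need (1 + 0.00030137)^(365t) = 3.8667, so 365t = ln 3.8667 / ln 1.000301 ≈ 4488.1614.
t ≈ 4488.1614/365 = 12.2963 years.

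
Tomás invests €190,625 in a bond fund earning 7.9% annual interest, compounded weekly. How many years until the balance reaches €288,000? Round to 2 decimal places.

We need (1 + 0.00151923)^(52t) = 1.5108, so 52t = ln 1.5108 / ln 1.001519 ≈ 271.8255.
t ≈ 271.8255/52 = 5.2274 years.

5.23 years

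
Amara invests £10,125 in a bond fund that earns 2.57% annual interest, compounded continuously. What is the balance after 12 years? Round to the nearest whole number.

£13,783

A = P·e^(rt) = 10,125·e^(0.0257·12) = 10,125·e^0.3084.
e^0.3084 ≈ 1.3612453782, so A ≈ 13,782.6095.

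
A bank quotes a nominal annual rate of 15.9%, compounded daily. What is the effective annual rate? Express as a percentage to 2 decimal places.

17.23%

One year is 365 periods at 0.000435616 each: (1 + 0.000435616)^365 ≈ 1.172297.
EAR = 1.172297 − 1 ≈ 17.22974%.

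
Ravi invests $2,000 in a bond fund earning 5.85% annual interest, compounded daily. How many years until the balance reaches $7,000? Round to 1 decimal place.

(1 + 0.000160274)^(365t) = 7,000/2,000 = 3.5.
365t·ln(1 + 0.000160274) = ln(3.5); 365t = 1.2528/0.000160261 ≈ 7817.0107.
t ≈ 21.4165 years.

21.4 years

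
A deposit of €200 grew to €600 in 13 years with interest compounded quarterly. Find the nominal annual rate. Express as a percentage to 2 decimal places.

(1 + r/4)^52 = 600/200 = 3.
1 + r/4 = 3^(1/52) ≈ 1.021352, so r/4 ≈ 0.0213519.
r ≈ 4·0.0213519 = 8.54077%.

8.54%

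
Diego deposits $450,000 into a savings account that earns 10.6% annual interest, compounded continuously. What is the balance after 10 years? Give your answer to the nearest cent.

A = P·e^(rt) = 450,000·e^(0.106·10) = 450,000·e^1.06.
e^1.06 ≈ 2.886370989268, so A ≈ 1,298,866.9452.

$1,298,866.95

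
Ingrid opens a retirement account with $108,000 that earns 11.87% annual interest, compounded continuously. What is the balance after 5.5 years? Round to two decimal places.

$207,468.85

A = P·e^(rt) = 108,000·e^(0.1187·5.5) = 108,000·e^0.65285.
e^0.65285 ≈ 1.92100790726, so A ≈ 207,468.8540.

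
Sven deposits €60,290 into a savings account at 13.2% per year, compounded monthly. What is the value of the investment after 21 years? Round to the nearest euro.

Periodic rate = 13.2%/12 = 0.011; periods = 12·21 = 252.
A = 60,290·(1 + 0.011)^252 ≈ 60,290·15.7503862639 ≈ 949,590.7878.

€949,591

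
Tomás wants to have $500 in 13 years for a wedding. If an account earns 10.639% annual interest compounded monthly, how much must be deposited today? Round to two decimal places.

$126.17

Periodic rate = 10.639%/12 = 0.00886583; 156 periods.
P = 500/(1 + 0.10639/12)^156 ≈ 500/3.96289558 ≈ 126.1704.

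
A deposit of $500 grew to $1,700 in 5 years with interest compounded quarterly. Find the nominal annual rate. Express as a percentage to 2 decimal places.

(1 + r/4)^20 = 1,700/500 = 3.4.
1 + r/4 = 3.4^(1/20) ≈ 1.0631, so r/4 ≈ 0.0630996.
r ≈ 4·0.0630996 = 25.23983%.

25.24%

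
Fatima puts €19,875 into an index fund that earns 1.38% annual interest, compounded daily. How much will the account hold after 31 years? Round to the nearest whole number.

Growth factor = (1 + 0.0138/365)^11315 ≈ 1.53386687.
A ≈ 19,875 × 1.53386687 ≈ 30,485.6040.

€30,486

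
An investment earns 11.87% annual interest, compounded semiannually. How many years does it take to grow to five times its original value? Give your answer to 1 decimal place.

14.0 years

(1 + 0.05935)^(2t) = 5.
2t = ln 5 / ln(1 + 0.05935) ≈ 1.6094/0.0576555 ≈ 27.9147.
t ≈ 13.9574.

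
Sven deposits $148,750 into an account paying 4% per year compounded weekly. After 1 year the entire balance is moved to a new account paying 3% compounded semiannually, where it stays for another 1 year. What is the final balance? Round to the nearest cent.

$159,497.60

After 1 years at 4%: 148,750 × 1.04079477005 ≈ 154,818.2220.
Then 1 years at 3%: 154,818.2220 × 1.030225 ≈ 159,497.6028.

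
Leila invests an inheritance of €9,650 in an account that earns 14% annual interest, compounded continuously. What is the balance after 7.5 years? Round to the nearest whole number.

A = P·e^(rt) = 9,650·e^(0.14·7.5) = 9,650·e^1.05.
e^1.05 ≈ 2.8576511181, so A ≈ 27,576.3333.

€27,576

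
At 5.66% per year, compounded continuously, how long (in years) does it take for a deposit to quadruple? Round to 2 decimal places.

24.49 years

e^(0.0566t) = 4, so 0.0566t = ln 4 ≈ 1.3863.
t ≈ 1.3863/0.0566 ≈ 24.4928.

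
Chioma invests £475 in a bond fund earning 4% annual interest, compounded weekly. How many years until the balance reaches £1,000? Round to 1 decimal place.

18.6 years

(1 + 0.000769231)^(52t) = 1,000/475 = 2.1053.
52t·ln(1 + 0.000769231) = ln(2.1053); 52t = 0.74444/0.000768935 ≈ 968.1448.
t ≈ 18.6182 years.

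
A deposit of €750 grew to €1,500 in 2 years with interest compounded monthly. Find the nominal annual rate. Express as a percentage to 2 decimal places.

(1 + r/12)^24 = 1,500/750 = 2.
1 + r/12 = 2^(1/24) ≈ 1.029302, so r/12 ≈ 0.0293022.
r ≈ 12·0.0293022 = 35.16268%.

35.16%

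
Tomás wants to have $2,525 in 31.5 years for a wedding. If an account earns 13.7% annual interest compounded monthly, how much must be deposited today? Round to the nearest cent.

Growth factor = (1 + 0.137/12)^378 ≈ 73.04323975.
P = 2,525/73.04323975 ≈ 34.5686.

$34.57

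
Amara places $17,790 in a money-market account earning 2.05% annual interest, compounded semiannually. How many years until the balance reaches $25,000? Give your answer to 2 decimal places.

We need (1 + 0.01025)^(2t) = 1.4053, so 2t = ln 1.4053 / ln 1.01025 ≈ 33.3639.
t ≈ 33.3639/2 = 16.6820 years.

16.68 years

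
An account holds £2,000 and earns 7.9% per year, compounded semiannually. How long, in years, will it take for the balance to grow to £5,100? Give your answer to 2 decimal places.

12.08 years

We need (1 + 0.0395)^(2t) = 2.55, so 2t = ln 2.55 / ln 1.0395 ≈ 24.1636.
t ≈ 24.1636/2 = 12.0818 years.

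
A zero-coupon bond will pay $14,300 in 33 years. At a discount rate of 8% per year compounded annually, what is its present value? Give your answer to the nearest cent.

Growth factor = (1 + 0.08)^33 ≈ 12.676049635.
P = 14,300/12.676049635 ≈ 1,128.1117.

$1,128.11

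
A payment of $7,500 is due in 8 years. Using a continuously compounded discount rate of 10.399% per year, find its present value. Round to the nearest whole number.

$3,264

P = A·e^(−rt) = 7,500·e^(−0.83192).
e^(−0.83192) ≈ 0.4352128749, so P ≈ 3,264.0966.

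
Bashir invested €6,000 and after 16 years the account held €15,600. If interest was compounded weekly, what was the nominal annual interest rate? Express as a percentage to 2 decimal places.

5.98%

The 832-period growth factor is 15,600/6,000 = 2.6.
r/52 = 2.6^(1/832) − 1 ≈ 0.00114911, so r ≈ 52·0.00114911 = 5.97538%.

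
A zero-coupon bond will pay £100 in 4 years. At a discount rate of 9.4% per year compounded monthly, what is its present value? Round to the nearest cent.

£68.76

Periodic rate = 9.4%/12 = 0.00783333; 48 periods.
P = 100/(1 + 0.094/12)^48 ≈ 100/1.454315 ≈ 68.7609.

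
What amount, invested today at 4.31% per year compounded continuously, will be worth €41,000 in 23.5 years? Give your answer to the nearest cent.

P = A·e^(−rt) = 41,000·e^(−1.01285).
e^(−1.01285) ≈ 0.36318243326, so P ≈ 14,890.4798.

€14,890.48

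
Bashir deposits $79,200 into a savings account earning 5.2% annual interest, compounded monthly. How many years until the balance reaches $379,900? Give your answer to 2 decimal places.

30.22 years

We need (1 + 0.00433333)^(12t) = 4.7967, so 12t = ln 4.7967 / ln 1.004333 ≈ 362.6138.
t ≈ 362.6138/12 = 30.2178 years.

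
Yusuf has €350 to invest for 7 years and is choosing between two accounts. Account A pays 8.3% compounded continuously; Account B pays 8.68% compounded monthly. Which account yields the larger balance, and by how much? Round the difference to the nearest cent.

A: e^(0.083·7) = e^0.581 ≈ 1.78782536, so 350 × 1.78782536 ≈ 625.7389.
B: (1 + 0.0868/12)^84 ≈ 1.83200877, so 350 × 1.83200877 ≈ 641.2031.
Difference ≈ 15.4642 in favor of B.

Account B, by €15.46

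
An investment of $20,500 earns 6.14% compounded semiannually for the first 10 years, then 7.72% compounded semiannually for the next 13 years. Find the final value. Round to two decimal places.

$100,474.45

After 10 years at 6.14%: 20,500 × 1.8308194641 ≈ 37,531.7990.
Then 13 years at 7.72%: 37,531.7990 × 2.67704871807 ≈ 100,474.4544.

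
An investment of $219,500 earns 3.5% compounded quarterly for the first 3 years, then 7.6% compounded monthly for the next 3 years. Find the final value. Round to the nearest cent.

Phase 1: 219,500·(1 + 0.00875)^12 ≈ 243,689.6574.
Phase 2: 243,689.6574·(1 + 0.076/12)^36 ≈ 305,875.0098.

$305,875.01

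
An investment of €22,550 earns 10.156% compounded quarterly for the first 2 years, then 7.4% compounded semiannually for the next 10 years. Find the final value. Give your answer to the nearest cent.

€56,994.68

After 2 years at 10.156%: 22,550 × 1.2221165397 ≈ 27,558.7280.
Then 10 years at 7.4%: 27,558.7280 × 2.0681171106 ≈ 56,994.6769.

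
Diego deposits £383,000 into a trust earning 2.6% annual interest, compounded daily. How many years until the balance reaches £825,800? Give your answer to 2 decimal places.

29.55 years

(1 + 0.0000712329)^(365t) = 825,800/383,000 = 2.1561.
365t·ln(1 + 0.0000712329) = ln(2.1561); 365t = 0.76832/7.12303e-05 ≈ 10786.3816.
t ≈ 29.5517 years.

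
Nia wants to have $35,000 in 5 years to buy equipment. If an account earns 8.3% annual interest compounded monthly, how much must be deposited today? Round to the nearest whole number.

$23,145

Periodic rate = 8.3%/12 = 0.00691667; 60 periods.
P = 35,000/(1 + 0.083/12)^60 ≈ 35,000/1.5122088181 ≈ 23,144.9517.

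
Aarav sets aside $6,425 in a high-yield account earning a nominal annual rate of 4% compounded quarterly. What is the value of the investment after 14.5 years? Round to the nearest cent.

$11,442.29

Growth factor = (1 + 0.01)^58 ≈ 1.7809005966.
A ≈ 6,425 × 1.7809005966 ≈ 11,442.2863.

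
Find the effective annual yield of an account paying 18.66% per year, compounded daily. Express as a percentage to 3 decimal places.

EAR = (1 + 18.66%/365)^365 − 1 = (1 + 0.000511233)^365 − 1.
(1 + 0.000511233)^365 ≈ 1.205088, so EAR ≈ 20.50877%.

20.509%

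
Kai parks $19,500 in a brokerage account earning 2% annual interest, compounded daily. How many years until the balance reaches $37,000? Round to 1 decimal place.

32.0 years

We need (1 + 0.0000547945)^(365t) = 1.8974, so 365t = ln 1.8974 / ln 1.000055 ≈ 11689.5082.
t ≈ 11689.5082/365 = 32.0260 years.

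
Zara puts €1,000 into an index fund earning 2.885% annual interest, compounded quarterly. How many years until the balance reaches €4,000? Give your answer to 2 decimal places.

(1 + 0.0072125)^(4t) = 4,000/1,000 = 4.
4t·ln(1 + 0.0072125) = ln(4); 4t = 1.3863/0.00718661 ≈ 192.8995.
t ≈ 48.2249 years.

48.22 years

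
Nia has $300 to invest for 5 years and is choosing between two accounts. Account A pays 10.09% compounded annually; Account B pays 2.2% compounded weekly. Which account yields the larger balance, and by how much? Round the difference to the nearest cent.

Account A growth factor: (1 + 0.1009)^5 ≈ 1.61710924; balance ≈ 485.1328.
Account B growth factor: (1 + 0.022/52)^260 ≈ 1.1162521; balance ≈ 334.8756.
Account A is larger by 150.2571.

Account A, by $150.26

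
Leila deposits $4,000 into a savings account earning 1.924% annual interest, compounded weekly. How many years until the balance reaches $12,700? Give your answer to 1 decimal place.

60.1 years

(1 + 0.00037)^(52t) = 12,700/4,000 = 3.175.
52t·ln(1 + 0.00037) = ln(3.175); 52t = 1.1553/0.000369932 ≈ 3123.0307.
t ≈ 60.0583 years.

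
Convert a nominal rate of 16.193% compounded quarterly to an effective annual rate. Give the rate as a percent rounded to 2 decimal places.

17.20%

One year is 4 periods at 0.0404825 each: (1 + 0.0404825)^4 ≈ 1.172031.
EAR = 1.172031 − 1 ≈ 17.20311%.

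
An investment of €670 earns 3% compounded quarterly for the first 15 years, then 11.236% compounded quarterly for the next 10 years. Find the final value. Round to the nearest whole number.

After 15 years at 3%: 670 × 1.565681027 ≈ 1,049.0063.
Then 10 years at 11.236%: 1,049.0063 × 3.02862425 ≈ 3,177.0459.

€3,177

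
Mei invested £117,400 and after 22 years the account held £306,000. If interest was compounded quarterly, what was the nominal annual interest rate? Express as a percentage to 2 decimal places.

4.38%

(1 + r/4)^88 = 306,000/117,400 = 2.60647.
1 + r/4 = 2.60647^(1/88) ≈ 1.010946, so r/4 ≈ 0.0109458.
r ≈ 4·0.0109458 = 4.37833%.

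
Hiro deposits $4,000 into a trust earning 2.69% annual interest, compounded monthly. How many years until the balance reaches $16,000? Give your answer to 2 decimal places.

We need (1 + 0.00224167)^(12t) = 4, so 12t = ln 4 / ln 1.002242 ≈ 619.1142.
t ≈ 619.1142/12 = 51.5928 years.

51.59 years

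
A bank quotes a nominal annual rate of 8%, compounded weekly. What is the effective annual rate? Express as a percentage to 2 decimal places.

8.32%

One year is 52 periods at 0.00153846 each: (1 + 0.00153846)^52 ≈ 1.08322.
EAR = 1.08322 − 1 ≈ 8.32205%.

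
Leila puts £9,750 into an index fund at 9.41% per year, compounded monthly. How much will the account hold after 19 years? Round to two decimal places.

£57,869.68

Periodic rate = 9.41%/12 = 0.00784167; periods = 12·19 = 228.
A = 9,750·(1 + 0.0941/12)^228 ≈ 9,750·5.9353522341 ≈ 57,869.6843.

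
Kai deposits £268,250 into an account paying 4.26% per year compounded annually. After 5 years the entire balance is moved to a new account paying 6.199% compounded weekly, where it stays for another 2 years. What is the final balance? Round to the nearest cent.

£374,058.99

Phase 1: 268,250·(1 + 0.0426)^5 ≈ 330,467.1793.
Phase 2: 330,467.1793·(1 + 0.06199/52)^104 ≈ 374,058.9883.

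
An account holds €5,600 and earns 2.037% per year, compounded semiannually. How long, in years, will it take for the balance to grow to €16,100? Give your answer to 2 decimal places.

(1 + 0.010185)^(2t) = 16,100/5,600 = 2.875.
2t·ln(1 + 0.010185) = ln(2.875); 2t = 1.0561/0.0101335 ≈ 104.2142.
t ≈ 52.1071 years.

52.11 years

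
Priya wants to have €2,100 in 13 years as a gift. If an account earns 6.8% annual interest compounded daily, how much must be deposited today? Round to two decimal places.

€867.64

Periodic rate = 6.8%/365 = 0.000186301; 4745 periods.
P = 2,100/(1 + 0.068/365)^4745 ≈ 2,100/2.420363329 ≈ 867.6383.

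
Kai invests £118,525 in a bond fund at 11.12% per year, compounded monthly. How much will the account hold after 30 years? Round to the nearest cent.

£3,280,535.46

Growth factor = (1 + 0.1112/12)^360 ≈ 27.67800432075.
A ≈ 118,525 × 27.67800432075 ≈ 3,280,535.4621.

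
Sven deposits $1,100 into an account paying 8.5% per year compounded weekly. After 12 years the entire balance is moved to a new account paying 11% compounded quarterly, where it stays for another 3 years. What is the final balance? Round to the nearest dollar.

After 12 years at 8.5%: 1,100 × 2.770886357 ≈ 3,047.9750.
Then 3 years at 11%: 3,047.9750 × 1.384783775 ≈ 4,220.7863.

$4,221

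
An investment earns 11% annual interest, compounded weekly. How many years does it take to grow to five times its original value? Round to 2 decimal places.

(1 + 0.00211538)^(52t) = 5.
52t = ln 5 / ln(1 + 0.00211538) ≈ 1.6094/0.00211315 ≈ 761.6296.
t ≈ 14.6467.

14.65 years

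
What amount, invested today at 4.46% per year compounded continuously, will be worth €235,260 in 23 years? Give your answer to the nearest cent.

P = A·e^(−rt) = 235,260·e^(−1.0258).
e^(−1.0258) ≈ 0.358509543018, so P ≈ 84,342.9551.

€84,342.96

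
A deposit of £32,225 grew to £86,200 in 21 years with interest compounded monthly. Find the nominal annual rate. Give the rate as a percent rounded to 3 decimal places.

The 252-period growth factor is 86,200/32,225 = 2.67494.
r/12 = 2.67494^(1/252) − 1 ≈ 0.00391211, so r ≈ 12·0.00391211 = 4.69453%.

4.695%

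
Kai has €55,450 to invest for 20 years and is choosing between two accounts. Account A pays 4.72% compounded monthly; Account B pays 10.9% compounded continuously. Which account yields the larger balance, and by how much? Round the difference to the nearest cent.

Account B, by €348,271.43

A: (1 + 0.0472/12)^240 ≈ 2.56548699088, so 55,450 × 2.56548699088 ≈ 142,256.2536.
B: e^(0.109·20) = e^2.18 ≈ 8.84630625872, so 55,450 × 8.84630625872 ≈ 490,527.6820.
Difference ≈ 348,271.4284 in favor of B.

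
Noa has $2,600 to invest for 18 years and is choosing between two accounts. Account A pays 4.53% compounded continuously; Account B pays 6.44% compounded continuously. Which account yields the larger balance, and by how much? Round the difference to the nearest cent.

Account B, by $2,410.99

A: e^(0.0453·18) = e^0.8154 ≈ 2.260079523, so 2,600 × 2.260079523 ≈ 5,876.2068.
B: e^(0.0644·18) = e^1.1592 ≈ 3.18738235, so 2,600 × 3.18738235 ≈ 8,287.1941.
Difference ≈ 2,410.9873 in favor of B.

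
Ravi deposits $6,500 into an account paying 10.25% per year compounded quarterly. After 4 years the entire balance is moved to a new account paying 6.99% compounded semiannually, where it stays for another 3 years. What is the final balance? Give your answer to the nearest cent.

Phase 1: 6,500·(1 + 0.025625)^16 ≈ 9,743.8577.
Phase 2: 9,743.8577·(1 + 0.03495)^6 ≈ 11,974.2176.

$11,974.22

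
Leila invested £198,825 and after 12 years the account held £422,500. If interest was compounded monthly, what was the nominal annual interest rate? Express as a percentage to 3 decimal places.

The 144-period growth factor is 422,500/198,825 = 2.12498.
r/12 = 2.12498^(1/144) − 1 ≈ 0.0052482, so r ≈ 12·0.0052482 = 6.29784%.

6.298%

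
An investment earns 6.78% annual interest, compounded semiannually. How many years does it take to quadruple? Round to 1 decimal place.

20.8 years

(1 + 0.0339)^(2t) = 4.
2t = ln 4 / ln(1 + 0.0339) ≈ 1.3863/0.0333381 ≈ 41.5829.
t ≈ 20.7915.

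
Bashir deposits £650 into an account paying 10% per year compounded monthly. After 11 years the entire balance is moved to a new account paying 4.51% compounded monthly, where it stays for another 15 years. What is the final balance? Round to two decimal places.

Phase 1: 650·(1 + 0.1/12)^132 ≈ 1,943.8277.
Phase 2: 1,943.8277·(1 + 0.0451/12)^180 ≈ 3,818.6272.

£3,818.63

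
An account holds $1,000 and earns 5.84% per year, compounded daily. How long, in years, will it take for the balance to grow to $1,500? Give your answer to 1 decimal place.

6.9 years

We need (1 + 0.00016)^(365t) = 1.5, so 365t = ln 1.5 / ln 1.00016 ≈ 2534.3597.
t ≈ 2534.3597/365 = 6.9435 years.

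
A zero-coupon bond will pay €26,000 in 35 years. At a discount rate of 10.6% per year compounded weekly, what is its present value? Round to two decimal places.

Growth factor = (1 + 0.106/52)^1820 ≈ 40.699824677.
P = 26,000/40.699824677 ≈ 638.8234.

€638.82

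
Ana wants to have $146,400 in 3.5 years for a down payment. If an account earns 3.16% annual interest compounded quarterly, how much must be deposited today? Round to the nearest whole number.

Growth factor = (1 + 0.0079)^14 ≈ 1.11646273744.
P = 146,400/1.11646273744 ≈ 131,128.4247.

$131,128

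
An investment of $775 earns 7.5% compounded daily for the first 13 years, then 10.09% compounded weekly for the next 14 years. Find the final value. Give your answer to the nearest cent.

$8,425.30

After 13 years at 7.5%: 775 × 2.65090169 ≈ 2,054.4488.
Then 14 years at 10.09%: 2,054.4488 × 4.101001764 ≈ 8,425.2982.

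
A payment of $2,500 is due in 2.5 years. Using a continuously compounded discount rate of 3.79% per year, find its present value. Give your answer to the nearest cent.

$2,274.00

P = A·e^(−rt) = 2,500·e^(−0.09475).
e^(−0.09475) ≈ 0.9096003061, so P ≈ 2,274.0008.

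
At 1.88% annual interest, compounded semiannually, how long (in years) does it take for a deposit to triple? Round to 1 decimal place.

(1 + 0.0094)^(2t) = 3.
2t = ln 3 / ln(1 + 0.0094) ≈ 1.0986/0.00935609 ≈ 117.4221.
t ≈ 58.7110.

58.7 years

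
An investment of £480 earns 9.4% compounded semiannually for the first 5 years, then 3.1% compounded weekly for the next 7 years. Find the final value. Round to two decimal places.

Phase 1: 480·(1 + 0.047)^10 ≈ 759.8153.
Phase 2: 759.8153·(1 + 0.031/52)^364 ≈ 943.8911.

£943.89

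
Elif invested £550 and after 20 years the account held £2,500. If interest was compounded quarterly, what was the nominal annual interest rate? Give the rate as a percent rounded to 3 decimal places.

7.643%

The 80-period growth factor is 2,500/550 = 4.54545.
r/4 = 4.54545^(1/80) − 1 ≈ 0.0191068, so r ≈ 4·0.0191068 = 7.64274%.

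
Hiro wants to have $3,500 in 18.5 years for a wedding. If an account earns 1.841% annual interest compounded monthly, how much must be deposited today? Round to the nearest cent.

$2,490.39

Growth factor = (1 + 0.01841/12)^222 ≈ 1.405402881.
P = 3,500/1.405402881 ≈ 2,490.3891.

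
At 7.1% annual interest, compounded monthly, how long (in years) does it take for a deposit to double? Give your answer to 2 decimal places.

9.79 years

(1 + 0.00591667)^(12t) = 2.
12t = ln 2 / ln(1 + 0.00591667) ≈ 0.69315/0.00589923 ≈ 117.4979.
t ≈ 9.7915.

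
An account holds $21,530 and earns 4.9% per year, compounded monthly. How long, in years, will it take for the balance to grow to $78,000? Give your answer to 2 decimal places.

(1 + 0.00408333)^(12t) = 78,000/21,530 = 3.6229.
12t·ln(1 + 0.00408333) = ln(3.6229); 12t = 1.2873/0.00407502 ≈ 315.8909.
t ≈ 26.3242 years.

26.32 years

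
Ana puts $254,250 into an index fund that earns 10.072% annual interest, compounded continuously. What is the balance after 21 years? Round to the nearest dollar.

A = P·e^(rt) = 254,250·e^(0.10072·21) = 254,250·e^2.11512.
e^2.11512 ≈ 8.290580576099, so A ≈ 2,107,880.1115.

$2,107,880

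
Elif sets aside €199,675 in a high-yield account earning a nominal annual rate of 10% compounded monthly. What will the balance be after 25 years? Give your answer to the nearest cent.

Periodic rate = 10%/12 = 0.00833333; periods = 12·25 = 300.
A = 199,675·(1 + 0.1/12)^300 ≈ 199,675·12.0569450235 ≈ 2,407,470.4976.

€2,407,470.50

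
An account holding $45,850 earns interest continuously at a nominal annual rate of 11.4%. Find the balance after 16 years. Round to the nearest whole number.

$284,114

A = P·e^(rt) = 45,850·e^(0.114·16) = 45,850·e^1.824.
e^1.824 ≈ 6.19659532445, so A ≈ 284,113.8956.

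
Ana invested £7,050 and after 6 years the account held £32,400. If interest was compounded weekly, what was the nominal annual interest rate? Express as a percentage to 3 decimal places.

The 312-period growth factor is 32,400/7,050 = 4.59574.
r/52 = 4.59574^(1/312) − 1 ≈ 0.00490021, so r ≈ 52·0.00490021 = 25.48107%.

25.481%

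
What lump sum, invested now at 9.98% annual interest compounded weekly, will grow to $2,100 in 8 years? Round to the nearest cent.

$945.83

Growth factor = (1 + 0.0998/52)^416 ≈ 2.220283348.
P = 2,100/2.220283348 ≈ 945.8252.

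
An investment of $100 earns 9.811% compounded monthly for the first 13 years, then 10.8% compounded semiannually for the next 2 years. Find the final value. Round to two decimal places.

$439.56

Phase 1: 100·(1 + 0.09811/12)^156 ≈ 356.1723.
Phase 2: 356.1723·(1 + 0.054)^4 ≈ 439.5645.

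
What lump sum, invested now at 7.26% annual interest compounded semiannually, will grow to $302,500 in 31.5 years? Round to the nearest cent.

Growth factor = (1 + 0.0363)^63 ≈ 9.45336406721.
P = 302,500/9.45336406721 ≈ 31,999.1907.

$31,999.19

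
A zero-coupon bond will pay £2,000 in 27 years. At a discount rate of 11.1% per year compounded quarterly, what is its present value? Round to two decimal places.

£104.04

Growth factor = (1 + 0.02775)^108 ≈ 19.22420677.
P = 2,000/19.22420677 ≈ 104.0355.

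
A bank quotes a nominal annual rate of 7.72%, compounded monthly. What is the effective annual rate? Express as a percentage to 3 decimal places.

7.999%

EAR = (1 + 7.72%/12)^12 − 1 = (1 + 0.00643333)^12 − 1.
(1 + 0.00643333)^12 ≈ 1.079991, so EAR ≈ 7.99910%.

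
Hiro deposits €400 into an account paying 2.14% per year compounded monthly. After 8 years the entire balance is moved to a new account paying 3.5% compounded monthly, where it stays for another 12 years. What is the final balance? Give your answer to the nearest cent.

After 8 years at 2.14%: 400 × 1.18654714 ≈ 474.6189.
Then 12 years at 3.5%: 474.6189 × 1.52103145 ≈ 721.9102.

€721.91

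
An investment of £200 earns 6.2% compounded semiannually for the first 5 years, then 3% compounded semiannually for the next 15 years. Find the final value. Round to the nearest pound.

Phase 1: 200·(1 + 0.031)^10 ≈ 271.4043.
Phase 2: 271.4043·(1 + 0.015)^30 ≈ 424.2266.

£424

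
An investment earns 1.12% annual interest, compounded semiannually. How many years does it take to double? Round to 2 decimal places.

62.06 years

(1 + 0.0056)^(2t) = 2.
2t = ln 2 / ln(1 + 0.0056) ≈ 0.69315/0.00558438 ≈ 124.1225.
t ≈ 62.0613.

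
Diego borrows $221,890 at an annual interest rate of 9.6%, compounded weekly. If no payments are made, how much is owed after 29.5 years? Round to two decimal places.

$3,757,731.85

Periodic rate = 9.6%/52 = 0.00184615; periods = 52·29.5 = 1534.
A = 221,890·(1 + 0.096/52)^1534 ≈ 221,890·16.93511131168 ≈ 3,757,731.8489.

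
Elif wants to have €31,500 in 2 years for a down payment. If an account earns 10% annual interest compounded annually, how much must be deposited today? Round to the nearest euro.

Growth factor = (1 + 0.1)^2 ≈ 1.21.
P = 31,500/1.21 ≈ 26,033.0579.

€26,033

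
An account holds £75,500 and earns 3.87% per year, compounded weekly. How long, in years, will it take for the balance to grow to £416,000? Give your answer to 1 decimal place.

44.1 years

(1 + 0.000744231)^(52t) = 416,000/75,500 = 5.5099.
52t·ln(1 + 0.000744231) = ln(5.5099); 52t = 1.7066/0.000743954 ≈ 2293.8954.
t ≈ 44.1134 years.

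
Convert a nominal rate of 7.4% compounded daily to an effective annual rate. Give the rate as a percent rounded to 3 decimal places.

EAR = (1 + 7.4%/365)^365 − 1 = (1 + 0.00020274)^365 − 1.
(1 + 0.00020274)^365 ≈ 1.076799, so EAR ≈ 7.67987%.

7.680%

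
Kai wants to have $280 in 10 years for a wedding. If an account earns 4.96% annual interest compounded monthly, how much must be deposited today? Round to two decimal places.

Growth factor = (1 + 0.0496/12)^120 ≈ 1.64046174.
P = 280/1.64046174 ≈ 170.6837.

$170.68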